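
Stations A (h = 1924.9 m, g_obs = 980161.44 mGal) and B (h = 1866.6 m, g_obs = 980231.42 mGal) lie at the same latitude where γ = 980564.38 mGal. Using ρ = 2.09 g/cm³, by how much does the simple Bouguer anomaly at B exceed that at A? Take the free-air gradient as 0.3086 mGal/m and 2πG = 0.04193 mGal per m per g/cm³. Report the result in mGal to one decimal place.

57.1

Δg_SB(A) = 980161.44 − 980564.38 + 0.3086×1924.9 − 0.04193×2.09×1924.9 = 22.40 mGal
Δg_SB(B) = 980231.42 − 980564.38 + 0.3086×1866.6 − 0.04193×2.09×1866.6 = 79.50 mGal
Difference = 79.50 − (22.40) = 57.10 mGal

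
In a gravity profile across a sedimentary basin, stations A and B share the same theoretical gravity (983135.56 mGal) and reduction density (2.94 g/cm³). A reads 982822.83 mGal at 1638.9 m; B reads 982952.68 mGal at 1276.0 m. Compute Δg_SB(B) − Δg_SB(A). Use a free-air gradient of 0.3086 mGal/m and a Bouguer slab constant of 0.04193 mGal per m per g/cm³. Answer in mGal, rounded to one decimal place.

Δg_SB(A) = 982822.83 − 983135.56 + 0.3086×1638.9 − 0.04193×2.94×1638.9 = -9.00 mGal
Δg_SB(B) = 982952.68 − 983135.56 + 0.3086×1276.0 − 0.04193×2.94×1276.0 = 53.60 mGal
Difference = 53.60 − (-9.00) = 62.60 mGal

62.6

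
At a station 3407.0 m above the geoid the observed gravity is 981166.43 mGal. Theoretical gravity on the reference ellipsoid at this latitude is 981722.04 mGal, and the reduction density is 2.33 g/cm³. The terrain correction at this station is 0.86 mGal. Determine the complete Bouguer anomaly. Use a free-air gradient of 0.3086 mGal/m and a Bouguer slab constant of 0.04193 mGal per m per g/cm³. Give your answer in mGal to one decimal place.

Free-air correction = 0.3086 × 3407.0 = 1051.40 mGal
Free-air anomaly = 981166.43 − 981722.04 + (1051.40) = 495.79 mGal
Bouguer slab correction = 0.04193 × 2.33 × 3407.0 = 332.85 mGal
Simple Bouguer anomaly = 495.79 − (332.85) = 162.94 mGal
Complete Bouguer anomaly = 162.94 + 0.86 = 163.80 mGal

163.8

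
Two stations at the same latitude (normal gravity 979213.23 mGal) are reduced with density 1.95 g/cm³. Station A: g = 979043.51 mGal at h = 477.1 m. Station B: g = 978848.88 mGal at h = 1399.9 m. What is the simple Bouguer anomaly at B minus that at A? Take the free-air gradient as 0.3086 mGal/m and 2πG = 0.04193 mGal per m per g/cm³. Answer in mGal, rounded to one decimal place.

14.7

Δg_SB(A) = 979043.51 − 979213.23 + 0.3086×477.1 − 0.04193×1.95×477.1 = -61.50 mGal
Δg_SB(B) = 978848.88 − 979213.23 + 0.3086×1399.9 − 0.04193×1.95×1399.9 = -46.80 mGal
Difference = -46.80 − (-61.50) = 14.70 mGal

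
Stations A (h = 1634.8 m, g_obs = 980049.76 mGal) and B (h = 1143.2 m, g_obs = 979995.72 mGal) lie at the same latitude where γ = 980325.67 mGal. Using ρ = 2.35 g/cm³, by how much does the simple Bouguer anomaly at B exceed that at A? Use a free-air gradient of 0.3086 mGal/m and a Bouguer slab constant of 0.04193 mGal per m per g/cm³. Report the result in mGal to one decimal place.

Δg_SB(A) = 980049.76 − 980325.67 + 0.3086×1634.8 − 0.04193×2.35×1634.8 = 67.50 mGal
Δg_SB(B) = 979995.72 − 980325.67 + 0.3086×1143.2 − 0.04193×2.35×1143.2 = -89.80 mGal
Difference = -89.80 − (67.50) = -157.30 mGal

-157.3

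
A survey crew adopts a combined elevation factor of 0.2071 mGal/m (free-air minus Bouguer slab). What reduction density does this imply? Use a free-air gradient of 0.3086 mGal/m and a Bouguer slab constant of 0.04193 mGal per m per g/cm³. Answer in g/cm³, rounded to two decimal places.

0.2071 = 0.3086 − 0.04193 × ρ
ρ = (0.3086 − 0.2071) / 0.04193 = 2.42 g/cm³

2.42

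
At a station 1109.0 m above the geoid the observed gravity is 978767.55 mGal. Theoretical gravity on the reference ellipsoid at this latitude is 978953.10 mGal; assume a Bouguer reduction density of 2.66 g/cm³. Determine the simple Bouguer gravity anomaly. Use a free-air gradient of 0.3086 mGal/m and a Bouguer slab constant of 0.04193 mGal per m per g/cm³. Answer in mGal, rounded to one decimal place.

33.0

Free-air correction = 0.3086 × 1109.0 = 342.24 mGal
Free-air anomaly = 978767.55 − 978953.10 + (342.24) = 156.69 mGal
Bouguer slab correction = 0.04193 × 2.66 × 1109.0 = 123.69 mGal
Simple Bouguer anomaly = 156.69 − (123.69) = 33.00 mGal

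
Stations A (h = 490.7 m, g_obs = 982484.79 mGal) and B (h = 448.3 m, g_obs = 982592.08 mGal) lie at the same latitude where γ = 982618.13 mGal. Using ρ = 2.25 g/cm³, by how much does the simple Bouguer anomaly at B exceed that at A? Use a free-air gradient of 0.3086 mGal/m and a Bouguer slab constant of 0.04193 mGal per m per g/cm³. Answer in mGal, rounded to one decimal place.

Δg_SB(A) = 982484.79 − 982618.13 + 0.3086×490.7 − 0.04193×2.25×490.7 = -28.20 mGal
Δg_SB(B) = 982592.08 − 982618.13 + 0.3086×448.3 − 0.04193×2.25×448.3 = 70.00 mGal
Difference = 70.00 − (-28.20) = 98.20 mGal

98.2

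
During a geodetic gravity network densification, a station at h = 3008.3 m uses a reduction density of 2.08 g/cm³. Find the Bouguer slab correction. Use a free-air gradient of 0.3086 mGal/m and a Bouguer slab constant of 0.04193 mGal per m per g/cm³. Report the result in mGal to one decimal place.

262.4

Bouguer slab correction = 0.04193 × 2.08 × 3008.3 = 262.4 mGal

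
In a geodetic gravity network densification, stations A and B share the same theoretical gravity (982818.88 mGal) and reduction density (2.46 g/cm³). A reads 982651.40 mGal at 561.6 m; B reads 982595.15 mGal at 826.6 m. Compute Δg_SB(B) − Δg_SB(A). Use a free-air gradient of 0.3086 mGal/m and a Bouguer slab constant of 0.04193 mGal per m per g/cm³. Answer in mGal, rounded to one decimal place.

Δg_SB(A) = 982651.40 − 982818.88 + 0.3086×561.6 − 0.04193×2.46×561.6 = -52.10 mGal
Δg_SB(B) = 982595.15 − 982818.88 + 0.3086×826.6 − 0.04193×2.46×826.6 = -53.90 mGal
Difference = -53.90 − (-52.10) = -1.80 mGal

-1.8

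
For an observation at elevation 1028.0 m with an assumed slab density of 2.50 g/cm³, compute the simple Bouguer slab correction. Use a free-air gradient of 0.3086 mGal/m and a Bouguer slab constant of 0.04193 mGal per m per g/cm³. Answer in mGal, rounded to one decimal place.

107.8

Bouguer slab correction = 0.04193 × 2.50 × 1028.0 = 107.8 mGal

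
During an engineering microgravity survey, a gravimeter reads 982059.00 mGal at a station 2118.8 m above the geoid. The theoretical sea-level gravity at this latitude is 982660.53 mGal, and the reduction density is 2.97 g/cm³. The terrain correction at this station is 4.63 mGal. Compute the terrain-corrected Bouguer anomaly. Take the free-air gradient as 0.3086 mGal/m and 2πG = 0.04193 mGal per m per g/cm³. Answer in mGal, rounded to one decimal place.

Free-air correction = 0.3086 × 2118.8 = 653.86 mGal
Free-air anomaly = 982059.00 − 982660.53 + (653.86) = 52.33 mGal
Bouguer slab correction = 0.04193 × 2.97 × 2118.8 = 263.86 mGal
Simple Bouguer anomaly = 52.33 − (263.86) = -211.53 mGal
Complete Bouguer anomaly = -211.53 + 4.63 = -206.90 mGal

-206.9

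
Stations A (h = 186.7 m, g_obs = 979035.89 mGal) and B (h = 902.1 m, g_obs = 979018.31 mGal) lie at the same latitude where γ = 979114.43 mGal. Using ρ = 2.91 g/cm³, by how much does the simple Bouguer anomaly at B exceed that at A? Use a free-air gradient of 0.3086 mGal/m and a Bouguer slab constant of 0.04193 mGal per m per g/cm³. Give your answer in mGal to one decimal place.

Δg_SB(A) = 979035.89 − 979114.43 + 0.3086×186.7 − 0.04193×2.91×186.7 = -43.70 mGal
Δg_SB(B) = 979018.31 − 979114.43 + 0.3086×902.1 − 0.04193×2.91×902.1 = 72.20 mGal
Difference = 72.20 − (-43.70) = 115.90 mGal

115.9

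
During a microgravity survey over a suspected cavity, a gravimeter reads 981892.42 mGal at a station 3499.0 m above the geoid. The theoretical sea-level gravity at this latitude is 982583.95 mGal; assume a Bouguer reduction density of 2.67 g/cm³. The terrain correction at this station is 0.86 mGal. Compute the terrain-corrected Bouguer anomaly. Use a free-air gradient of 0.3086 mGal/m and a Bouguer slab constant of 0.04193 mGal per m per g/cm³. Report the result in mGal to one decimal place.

Free-air correction = 0.3086 × 3499.0 = 1079.79 mGal
Free-air anomaly = 981892.42 − 982583.95 + (1079.79) = 388.26 mGal
Bouguer slab correction = 0.04193 × 2.67 × 3499.0 = 391.72 mGal
Simple Bouguer anomaly = 388.26 − (391.72) = -3.46 mGal
Complete Bouguer anomaly = -3.46 + 0.86 = -2.60 mGal

-2.6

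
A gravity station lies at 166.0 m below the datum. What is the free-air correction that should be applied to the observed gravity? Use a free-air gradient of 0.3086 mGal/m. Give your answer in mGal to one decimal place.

-51.2

Free-air correction = 0.3086 × -166.0 = -51.2 mGal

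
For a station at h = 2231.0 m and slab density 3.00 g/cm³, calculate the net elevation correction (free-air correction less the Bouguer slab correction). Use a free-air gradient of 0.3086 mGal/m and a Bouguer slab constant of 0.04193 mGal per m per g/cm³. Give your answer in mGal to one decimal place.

Combined gradient = 0.3086 − 0.04193 × 3.00 = 0.1828100 mGal/m
Combined elevation correction = 0.1828100 × 2231.0 = 407.8 mGal

407.8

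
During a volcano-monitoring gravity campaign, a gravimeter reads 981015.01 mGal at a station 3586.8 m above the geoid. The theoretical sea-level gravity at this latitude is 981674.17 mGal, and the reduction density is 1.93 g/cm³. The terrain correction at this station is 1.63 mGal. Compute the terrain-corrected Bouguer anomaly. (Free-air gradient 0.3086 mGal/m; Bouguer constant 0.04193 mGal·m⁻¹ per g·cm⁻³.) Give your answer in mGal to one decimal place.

Free-air correction = 0.3086 × 3586.8 = 1106.89 mGal
Free-air anomaly = 981015.01 − 981674.17 + (1106.89) = 447.73 mGal
Bouguer slab correction = 0.04193 × 1.93 × 3586.8 = 290.26 mGal
Simple Bouguer anomaly = 447.73 − (290.26) = 157.47 mGal
Complete Bouguer anomaly = 157.47 + 1.63 = 159.10 mGal

159.1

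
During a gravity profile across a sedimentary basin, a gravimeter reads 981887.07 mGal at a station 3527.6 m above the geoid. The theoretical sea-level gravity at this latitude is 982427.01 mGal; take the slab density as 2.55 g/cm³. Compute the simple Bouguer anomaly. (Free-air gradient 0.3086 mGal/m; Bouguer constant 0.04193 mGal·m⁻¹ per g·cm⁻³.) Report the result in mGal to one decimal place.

Free-air correction = 0.3086 × 3527.6 = 1088.62 mGal
Free-air anomaly = 981887.07 − 982427.01 + (1088.62) = 548.68 mGal
Bouguer slab correction = 0.04193 × 2.55 × 3527.6 = 377.18 mGal
Simple Bouguer anomaly = 548.68 − (377.18) = 171.50 mGal

171.5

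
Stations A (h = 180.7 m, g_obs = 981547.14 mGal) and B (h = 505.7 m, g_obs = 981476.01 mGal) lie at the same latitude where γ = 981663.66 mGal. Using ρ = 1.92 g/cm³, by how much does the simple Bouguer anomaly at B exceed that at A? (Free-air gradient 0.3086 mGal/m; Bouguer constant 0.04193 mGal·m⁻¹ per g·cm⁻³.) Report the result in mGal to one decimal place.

Δg_SB(A) = 981547.14 − 981663.66 + 0.3086×180.7 − 0.04193×1.92×180.7 = -75.30 mGal
Δg_SB(B) = 981476.01 − 981663.66 + 0.3086×505.7 − 0.04193×1.92×505.7 = -72.30 mGal
Difference = -72.30 − (-75.30) = 3.00 mGal

3.0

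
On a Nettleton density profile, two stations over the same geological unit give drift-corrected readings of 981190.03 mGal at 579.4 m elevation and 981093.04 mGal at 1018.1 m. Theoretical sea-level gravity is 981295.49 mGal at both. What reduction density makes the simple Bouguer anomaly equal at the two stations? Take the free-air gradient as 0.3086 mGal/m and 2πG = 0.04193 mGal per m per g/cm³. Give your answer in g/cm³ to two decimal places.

Δg_obs = 981093.04 − 981190.03 = -96.99 mGal over Δh = 1018.1 − 579.4 = 438.7 m
Equal Bouguer anomalies ⇒ Δg_obs + (0.3086 − 0.04193ρ)·Δh = 0
0.3086 − 0.04193ρ = −Δg_obs/Δh = 0.22109
ρ = (0.3086 − 0.22109) / 0.04193 = 2.09 g/cm³

2.09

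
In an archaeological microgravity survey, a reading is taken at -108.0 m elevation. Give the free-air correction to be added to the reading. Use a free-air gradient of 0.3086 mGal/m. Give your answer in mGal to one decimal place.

Free-air correction = 0.3086 × -108.0 = -33.3 mGal

-33.3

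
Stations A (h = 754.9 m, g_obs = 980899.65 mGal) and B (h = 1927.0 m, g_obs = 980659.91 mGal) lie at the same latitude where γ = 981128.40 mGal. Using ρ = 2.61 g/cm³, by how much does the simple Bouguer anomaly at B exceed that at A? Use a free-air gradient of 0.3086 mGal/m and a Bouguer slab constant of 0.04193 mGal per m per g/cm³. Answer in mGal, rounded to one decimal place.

-6.3

Δg_SB(A) = 980899.65 − 981128.40 + 0.3086×754.9 − 0.04193×2.61×754.9 = -78.40 mGal
Δg_SB(B) = 980659.91 − 981128.40 + 0.3086×1927.0 − 0.04193×2.61×1927.0 = -84.70 mGal
Difference = -84.70 − (-78.40) = -6.30 mGal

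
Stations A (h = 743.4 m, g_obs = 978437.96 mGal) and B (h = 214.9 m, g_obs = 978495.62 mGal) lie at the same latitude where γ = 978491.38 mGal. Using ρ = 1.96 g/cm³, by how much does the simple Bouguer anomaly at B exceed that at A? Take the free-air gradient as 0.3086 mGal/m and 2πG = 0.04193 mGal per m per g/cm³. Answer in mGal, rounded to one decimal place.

Δg_SB(A) = 978437.96 − 978491.38 + 0.3086×743.4 − 0.04193×1.96×743.4 = 114.90 mGal
Δg_SB(B) = 978495.62 − 978491.38 + 0.3086×214.9 − 0.04193×1.96×214.9 = 52.90 mGal
Difference = 52.90 − (114.90) = -62.00 mGal

-62.0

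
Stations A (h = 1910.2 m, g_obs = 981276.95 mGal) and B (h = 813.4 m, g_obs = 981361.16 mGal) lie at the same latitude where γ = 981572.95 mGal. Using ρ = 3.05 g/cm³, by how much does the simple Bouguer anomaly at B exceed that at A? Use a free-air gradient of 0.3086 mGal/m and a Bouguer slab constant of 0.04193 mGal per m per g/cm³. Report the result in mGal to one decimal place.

Δg_SB(A) = 981276.95 − 981572.95 + 0.3086×1910.2 − 0.04193×3.05×1910.2 = 49.20 mGal
Δg_SB(B) = 981361.16 − 981572.95 + 0.3086×813.4 − 0.04193×3.05×813.4 = -64.80 mGal
Difference = -64.80 − (49.20) = -114.00 mGal

-114.0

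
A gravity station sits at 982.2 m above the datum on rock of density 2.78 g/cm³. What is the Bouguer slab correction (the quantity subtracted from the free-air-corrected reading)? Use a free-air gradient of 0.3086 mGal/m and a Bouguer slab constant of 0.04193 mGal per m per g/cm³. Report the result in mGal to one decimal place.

114.5

Bouguer slab correction = 0.04193 × 2.78 × 982.2 = 114.5 mGal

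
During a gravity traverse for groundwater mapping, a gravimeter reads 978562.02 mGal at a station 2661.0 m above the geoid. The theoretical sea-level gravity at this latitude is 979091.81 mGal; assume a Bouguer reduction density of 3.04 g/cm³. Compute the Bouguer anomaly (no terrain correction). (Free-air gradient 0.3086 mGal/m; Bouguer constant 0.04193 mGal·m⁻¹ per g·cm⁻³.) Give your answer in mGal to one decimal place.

-47.8

Free-air correction = 0.3086 × 2661.0 = 821.18 mGal
Free-air anomaly = 978562.02 − 979091.81 + (821.18) = 291.39 mGal
Bouguer slab correction = 0.04193 × 3.04 × 2661.0 = 339.19 mGal
Simple Bouguer anomaly = 291.39 − (339.19) = -47.80 mGal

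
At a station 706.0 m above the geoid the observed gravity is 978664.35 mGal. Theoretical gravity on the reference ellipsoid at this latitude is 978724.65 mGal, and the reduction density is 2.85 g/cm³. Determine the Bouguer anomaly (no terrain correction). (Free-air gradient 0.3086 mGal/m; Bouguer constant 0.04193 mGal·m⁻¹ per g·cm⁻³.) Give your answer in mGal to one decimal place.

Free-air correction = 0.3086 × 706.0 = 217.87 mGal
Free-air anomaly = 978664.35 − 978724.65 + (217.87) = 157.57 mGal
Bouguer slab correction = 0.04193 × 2.85 × 706.0 = 84.37 mGal
Simple Bouguer anomaly = 157.57 − (84.37) = 73.20 mGal

73.2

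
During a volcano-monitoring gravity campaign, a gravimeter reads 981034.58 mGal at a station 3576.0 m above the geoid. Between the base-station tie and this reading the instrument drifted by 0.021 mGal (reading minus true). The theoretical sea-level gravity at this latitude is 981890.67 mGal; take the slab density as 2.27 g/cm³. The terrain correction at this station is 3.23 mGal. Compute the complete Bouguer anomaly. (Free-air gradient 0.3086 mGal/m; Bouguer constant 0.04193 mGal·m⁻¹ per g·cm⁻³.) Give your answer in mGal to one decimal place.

Drift-corrected reading = 981034.58 − (0.021) = 981034.559 mGal
Free-air correction = 0.3086 × 3576.0 = 1103.55 mGal
Free-air anomaly = 981034.559 − 981890.67 + (1103.55) = 247.439 mGal
Bouguer slab correction = 0.04193 × 2.27 × 3576.0 = 340.37 mGal
Simple Bouguer anomaly = 247.439 − (340.37) = -92.931 mGal
Complete Bouguer anomaly = -92.931 + 3.23 = -89.701 mGal

-89.7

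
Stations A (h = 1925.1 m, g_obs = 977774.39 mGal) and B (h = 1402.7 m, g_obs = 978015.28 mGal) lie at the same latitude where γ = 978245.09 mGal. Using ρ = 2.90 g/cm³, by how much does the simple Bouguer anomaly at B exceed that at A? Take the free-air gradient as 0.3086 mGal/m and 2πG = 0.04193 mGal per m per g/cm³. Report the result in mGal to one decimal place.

Δg_SB(A) = 977774.39 − 978245.09 + 0.3086×1925.1 − 0.04193×2.90×1925.1 = -110.70 mGal
Δg_SB(B) = 978015.28 − 978245.09 + 0.3086×1402.7 − 0.04193×2.90×1402.7 = 32.50 mGal
Difference = 32.50 − (-110.70) = 143.20 mGal

143.2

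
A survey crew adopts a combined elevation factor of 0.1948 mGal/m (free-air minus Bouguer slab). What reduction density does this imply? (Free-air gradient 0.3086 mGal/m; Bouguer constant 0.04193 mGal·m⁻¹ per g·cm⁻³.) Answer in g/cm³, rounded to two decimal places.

0.1948 = 0.3086 − 0.04193 × ρ
ρ = (0.3086 − 0.1948) / 0.04193 = 2.71 g/cm³

2.71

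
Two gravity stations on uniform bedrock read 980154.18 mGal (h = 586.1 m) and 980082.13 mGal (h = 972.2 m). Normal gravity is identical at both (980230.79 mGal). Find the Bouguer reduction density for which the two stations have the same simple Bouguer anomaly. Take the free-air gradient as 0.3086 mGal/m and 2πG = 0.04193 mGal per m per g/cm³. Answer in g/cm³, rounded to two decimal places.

2.91

Δg_obs = 980082.13 − 980154.18 = -72.05 mGal over Δh = 972.2 − 586.1 = 386.1 m
Equal Bouguer anomalies ⇒ Δg_obs + (0.3086 − 0.04193ρ)·Δh = 0
0.3086 − 0.04193ρ = −Δg_obs/Δh = 0.18661
ρ = (0.3086 − 0.18661) / 0.04193 = 2.91 g/cm³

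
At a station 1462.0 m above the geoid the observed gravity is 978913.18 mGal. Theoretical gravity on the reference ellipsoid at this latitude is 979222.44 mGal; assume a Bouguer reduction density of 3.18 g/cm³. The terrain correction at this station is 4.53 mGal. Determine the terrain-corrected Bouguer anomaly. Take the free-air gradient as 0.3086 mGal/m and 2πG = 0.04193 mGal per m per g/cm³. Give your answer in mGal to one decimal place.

Free-air correction = 0.3086 × 1462.0 = 451.17 mGal
Free-air anomaly = 978913.18 − 979222.44 + (451.17) = 141.91 mGal
Bouguer slab correction = 0.04193 × 3.18 × 1462.0 = 194.94 mGal
Simple Bouguer anomaly = 141.91 − (194.94) = -53.03 mGal
Complete Bouguer anomaly = -53.03 + 4.53 = -48.50 mGal

-48.5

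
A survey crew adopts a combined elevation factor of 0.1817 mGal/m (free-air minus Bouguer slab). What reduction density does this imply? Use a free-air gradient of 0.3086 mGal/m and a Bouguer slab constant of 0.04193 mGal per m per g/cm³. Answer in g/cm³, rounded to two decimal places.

3.03

0.1817 = 0.3086 − 0.04193 × ρ
ρ = (0.3086 − 0.1817) / 0.04193 = 3.03 g/cm³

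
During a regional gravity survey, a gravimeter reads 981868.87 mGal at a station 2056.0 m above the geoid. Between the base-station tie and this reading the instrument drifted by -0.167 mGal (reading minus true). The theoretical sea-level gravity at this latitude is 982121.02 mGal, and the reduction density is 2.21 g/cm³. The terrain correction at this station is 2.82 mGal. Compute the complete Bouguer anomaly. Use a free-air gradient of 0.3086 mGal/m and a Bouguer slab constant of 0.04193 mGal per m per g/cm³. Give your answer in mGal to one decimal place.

194.8

Drift-corrected reading = 981868.87 − (-0.167) = 981869.037 mGal
Free-air correction = 0.3086 × 2056.0 = 634.48 mGal
Free-air anomaly = 981869.037 − 982121.02 + (634.48) = 382.497 mGal
Bouguer slab correction = 0.04193 × 2.21 × 2056.0 = 190.52 mGal
Simple Bouguer anomaly = 382.497 − (190.52) = 191.977 mGal
Complete Bouguer anomaly = 191.977 + 2.82 = 194.797 mGal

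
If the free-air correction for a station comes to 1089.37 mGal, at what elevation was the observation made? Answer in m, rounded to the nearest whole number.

h = 1089.37 / 0.3086 = 3530.04 m

3530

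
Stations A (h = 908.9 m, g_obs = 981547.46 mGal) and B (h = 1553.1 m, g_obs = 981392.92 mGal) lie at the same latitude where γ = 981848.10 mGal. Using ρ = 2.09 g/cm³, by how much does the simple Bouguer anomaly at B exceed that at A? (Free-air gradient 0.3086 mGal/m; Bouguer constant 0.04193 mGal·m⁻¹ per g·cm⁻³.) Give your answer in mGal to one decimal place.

-12.2

Δg_SB(A) = 981547.46 − 981848.10 + 0.3086×908.9 − 0.04193×2.09×908.9 = -99.80 mGal
Δg_SB(B) = 981392.92 − 981848.10 + 0.3086×1553.1 − 0.04193×2.09×1553.1 = -112.00 mGal
Difference = -112.00 − (-99.80) = -12.20 mGal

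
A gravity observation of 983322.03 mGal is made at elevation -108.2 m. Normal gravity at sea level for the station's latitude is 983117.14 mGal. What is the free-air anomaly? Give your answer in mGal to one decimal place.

171.5

Free-air correction = 0.3086 × -108.2 = -33.39 mGal
Free-air anomaly = 983322.03 − 983117.14 + (-33.39) = 171.50 mGal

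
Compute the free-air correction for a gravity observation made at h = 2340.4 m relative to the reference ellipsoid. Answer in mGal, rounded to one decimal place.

Free-air correction = 0.3086 × 2340.4 = 722.2 mGal

722.2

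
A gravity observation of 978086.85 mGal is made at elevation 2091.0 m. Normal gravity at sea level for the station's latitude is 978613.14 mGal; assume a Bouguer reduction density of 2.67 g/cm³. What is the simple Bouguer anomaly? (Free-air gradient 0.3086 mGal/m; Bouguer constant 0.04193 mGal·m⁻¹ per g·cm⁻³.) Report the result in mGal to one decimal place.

-115.1

Free-air correction = 0.3086 × 2091.0 = 645.28 mGal
Free-air anomaly = 978086.85 − 978613.14 + (645.28) = 118.99 mGal
Bouguer slab correction = 0.04193 × 2.67 × 2091.0 = 234.09 mGal
Simple Bouguer anomaly = 118.99 − (234.09) = -115.10 mGal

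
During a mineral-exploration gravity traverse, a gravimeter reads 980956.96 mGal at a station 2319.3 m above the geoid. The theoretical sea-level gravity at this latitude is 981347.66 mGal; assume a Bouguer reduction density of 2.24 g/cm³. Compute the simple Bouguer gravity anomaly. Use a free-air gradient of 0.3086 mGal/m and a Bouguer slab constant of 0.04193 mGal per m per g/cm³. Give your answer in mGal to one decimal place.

107.2

Free-air correction = 0.3086 × 2319.3 = 715.74 mGal
Free-air anomaly = 980956.96 − 981347.66 + (715.74) = 325.04 mGal
Bouguer slab correction = 0.04193 × 2.24 × 2319.3 = 217.84 mGal
Simple Bouguer anomaly = 325.04 − (217.84) = 107.20 mGal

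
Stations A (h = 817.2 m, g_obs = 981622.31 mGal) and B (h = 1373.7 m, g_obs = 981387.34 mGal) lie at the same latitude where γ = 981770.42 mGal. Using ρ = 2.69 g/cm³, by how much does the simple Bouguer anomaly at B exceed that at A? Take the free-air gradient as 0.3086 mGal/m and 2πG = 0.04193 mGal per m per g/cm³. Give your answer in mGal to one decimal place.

Δg_SB(A) = 981622.31 − 981770.42 + 0.3086×817.2 − 0.04193×2.69×817.2 = 11.90 mGal
Δg_SB(B) = 981387.34 − 981770.42 + 0.3086×1373.7 − 0.04193×2.69×1373.7 = -114.10 mGal
Difference = -114.10 − (11.90) = -126.00 mGal

-126.0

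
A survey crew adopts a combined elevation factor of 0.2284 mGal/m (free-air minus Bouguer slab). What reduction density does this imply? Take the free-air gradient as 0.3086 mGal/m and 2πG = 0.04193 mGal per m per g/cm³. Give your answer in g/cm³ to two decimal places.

0.2284 = 0.3086 − 0.04193 × ρ
ρ = (0.3086 − 0.2284) / 0.04193 = 1.91 g/cm³

1.91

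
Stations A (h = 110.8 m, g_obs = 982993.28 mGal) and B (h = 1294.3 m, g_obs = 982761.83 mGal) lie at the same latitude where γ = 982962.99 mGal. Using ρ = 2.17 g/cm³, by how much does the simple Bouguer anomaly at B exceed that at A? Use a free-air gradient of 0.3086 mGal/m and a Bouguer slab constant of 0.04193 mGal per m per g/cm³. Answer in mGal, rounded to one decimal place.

Δg_SB(A) = 982993.28 − 982962.99 + 0.3086×110.8 − 0.04193×2.17×110.8 = 54.40 mGal
Δg_SB(B) = 982761.83 − 982962.99 + 0.3086×1294.3 − 0.04193×2.17×1294.3 = 80.50 mGal
Difference = 80.50 − (54.40) = 26.10 mGal

26.1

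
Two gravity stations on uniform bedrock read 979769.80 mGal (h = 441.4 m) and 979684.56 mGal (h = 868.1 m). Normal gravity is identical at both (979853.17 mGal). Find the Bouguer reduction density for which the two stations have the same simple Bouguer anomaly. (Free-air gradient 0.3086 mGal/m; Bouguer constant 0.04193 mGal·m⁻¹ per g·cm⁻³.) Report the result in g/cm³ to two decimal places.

2.60

Δg_obs = 979684.56 − 979769.80 = -85.24 mGal over Δh = 868.1 − 441.4 = 426.7 m
Equal Bouguer anomalies ⇒ Δg_obs + (0.3086 − 0.04193ρ)·Δh = 0
0.3086 − 0.04193ρ = −Δg_obs/Δh = 0.19977
ρ = (0.3086 − 0.19977) / 0.04193 = 2.60 g/cm³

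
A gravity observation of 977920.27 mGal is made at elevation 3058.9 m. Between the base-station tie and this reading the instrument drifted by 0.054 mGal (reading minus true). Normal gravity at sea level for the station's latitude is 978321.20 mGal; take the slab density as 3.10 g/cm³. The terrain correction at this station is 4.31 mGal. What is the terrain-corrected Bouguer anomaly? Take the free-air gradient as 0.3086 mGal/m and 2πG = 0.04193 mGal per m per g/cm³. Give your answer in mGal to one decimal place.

Drift-corrected reading = 977920.27 − (0.054) = 977920.216 mGal
Free-air correction = 0.3086 × 3058.9 = 943.98 mGal
Free-air anomaly = 977920.216 − 978321.20 + (943.98) = 542.996 mGal
Bouguer slab correction = 0.04193 × 3.10 × 3058.9 = 397.60 mGal
Simple Bouguer anomaly = 542.996 − (397.60) = 145.396 mGal
Complete Bouguer anomaly = 145.396 + 4.31 = 149.706 mGal

149.7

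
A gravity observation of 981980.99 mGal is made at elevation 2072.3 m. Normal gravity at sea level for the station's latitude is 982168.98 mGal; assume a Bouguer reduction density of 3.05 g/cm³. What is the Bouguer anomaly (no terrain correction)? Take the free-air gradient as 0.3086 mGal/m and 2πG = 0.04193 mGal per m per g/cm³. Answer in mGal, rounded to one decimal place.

186.5

Free-air correction = 0.3086 × 2072.3 = 639.51 mGal
Free-air anomaly = 981980.99 − 982168.98 + (639.51) = 451.52 mGal
Bouguer slab correction = 0.04193 × 3.05 × 2072.3 = 265.02 mGal
Simple Bouguer anomaly = 451.52 − (265.02) = 186.50 mGal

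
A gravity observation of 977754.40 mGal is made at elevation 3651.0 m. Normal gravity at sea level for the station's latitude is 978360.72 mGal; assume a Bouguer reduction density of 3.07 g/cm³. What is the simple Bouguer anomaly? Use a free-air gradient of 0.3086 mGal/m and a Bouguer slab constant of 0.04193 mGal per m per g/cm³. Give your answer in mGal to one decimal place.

Free-air correction = 0.3086 × 3651.0 = 1126.70 mGal
Free-air anomaly = 977754.40 − 978360.72 + (1126.70) = 520.38 mGal
Bouguer slab correction = 0.04193 × 3.07 × 3651.0 = 469.98 mGal
Simple Bouguer anomaly = 520.38 − (469.98) = 50.40 mGal

50.4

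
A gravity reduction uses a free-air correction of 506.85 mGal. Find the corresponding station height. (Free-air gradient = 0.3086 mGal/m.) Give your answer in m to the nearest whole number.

1642

h = 506.85 / 0.3086 = 1642.42 m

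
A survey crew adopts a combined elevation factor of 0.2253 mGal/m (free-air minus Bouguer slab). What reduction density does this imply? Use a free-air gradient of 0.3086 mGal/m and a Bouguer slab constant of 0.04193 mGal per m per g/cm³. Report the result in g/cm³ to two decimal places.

0.2253 = 0.3086 − 0.04193 × ρ
ρ = (0.3086 − 0.2253) / 0.04193 = 1.99 g/cm³

1.99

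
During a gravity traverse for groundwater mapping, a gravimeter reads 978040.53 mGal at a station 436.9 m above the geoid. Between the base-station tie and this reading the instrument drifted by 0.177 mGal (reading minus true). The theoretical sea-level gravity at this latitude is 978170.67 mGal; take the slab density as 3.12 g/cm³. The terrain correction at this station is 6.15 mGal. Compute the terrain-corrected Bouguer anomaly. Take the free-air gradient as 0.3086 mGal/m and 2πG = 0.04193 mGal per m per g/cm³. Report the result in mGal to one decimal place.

Drift-corrected reading = 978040.53 − (0.177) = 978040.353 mGal
Free-air correction = 0.3086 × 436.9 = 134.83 mGal
Free-air anomaly = 978040.353 − 978170.67 + (134.83) = 4.513 mGal
Bouguer slab correction = 0.04193 × 3.12 × 436.9 = 57.16 mGal
Simple Bouguer anomaly = 4.513 − (57.16) = -52.647 mGal
Complete Bouguer anomaly = -52.647 + 6.15 = -46.497 mGal

-46.5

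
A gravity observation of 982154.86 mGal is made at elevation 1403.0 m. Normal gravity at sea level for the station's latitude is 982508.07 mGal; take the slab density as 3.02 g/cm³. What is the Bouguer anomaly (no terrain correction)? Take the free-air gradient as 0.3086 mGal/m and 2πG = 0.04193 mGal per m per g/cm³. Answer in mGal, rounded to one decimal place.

Free-air correction = 0.3086 × 1403.0 = 432.97 mGal
Free-air anomaly = 982154.86 − 982508.07 + (432.97) = 79.76 mGal
Bouguer slab correction = 0.04193 × 3.02 × 1403.0 = 177.66 mGal
Simple Bouguer anomaly = 79.76 − (177.66) = -97.90 mGal

-97.9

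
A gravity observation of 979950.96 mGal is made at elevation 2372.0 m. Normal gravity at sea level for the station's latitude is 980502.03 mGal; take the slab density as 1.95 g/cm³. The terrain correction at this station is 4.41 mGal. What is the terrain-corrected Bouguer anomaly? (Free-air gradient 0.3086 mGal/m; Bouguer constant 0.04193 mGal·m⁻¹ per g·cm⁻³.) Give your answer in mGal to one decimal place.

-8.6

Free-air correction = 0.3086 × 2372.0 = 732.00 mGal
Free-air anomaly = 979950.96 − 980502.03 + (732.00) = 180.93 mGal
Bouguer slab correction = 0.04193 × 1.95 × 2372.0 = 193.94 mGal
Simple Bouguer anomaly = 180.93 − (193.94) = -13.01 mGal
Complete Bouguer anomaly = -13.01 + 4.41 = -8.60 mGal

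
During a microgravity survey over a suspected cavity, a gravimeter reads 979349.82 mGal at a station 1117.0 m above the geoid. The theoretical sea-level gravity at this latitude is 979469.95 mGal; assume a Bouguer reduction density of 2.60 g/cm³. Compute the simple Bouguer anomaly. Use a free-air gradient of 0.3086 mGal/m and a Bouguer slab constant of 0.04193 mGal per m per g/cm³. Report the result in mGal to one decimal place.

Free-air correction = 0.3086 × 1117.0 = 344.71 mGal
Free-air anomaly = 979349.82 − 979469.95 + (344.71) = 224.58 mGal
Bouguer slab correction = 0.04193 × 2.60 × 1117.0 = 121.77 mGal
Simple Bouguer anomaly = 224.58 − (121.77) = 102.81 mGal

102.8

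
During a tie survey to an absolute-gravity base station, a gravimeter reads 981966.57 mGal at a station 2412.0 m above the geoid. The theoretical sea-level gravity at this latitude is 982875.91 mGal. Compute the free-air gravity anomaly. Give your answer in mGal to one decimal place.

-165.0

Free-air correction = 0.3086 × 2412.0 = 744.34 mGal
Free-air anomaly = 981966.57 − 982875.91 + (744.34) = -165.00 mGal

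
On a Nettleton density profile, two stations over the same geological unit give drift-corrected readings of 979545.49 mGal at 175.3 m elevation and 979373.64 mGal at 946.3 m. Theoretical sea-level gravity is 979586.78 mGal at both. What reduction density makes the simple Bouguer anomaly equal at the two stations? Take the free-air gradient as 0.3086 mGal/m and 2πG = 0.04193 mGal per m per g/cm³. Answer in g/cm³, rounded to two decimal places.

Δg_obs = 979373.64 − 979545.49 = -171.85 mGal over Δh = 946.3 − 175.3 = 771.0 m
Equal Bouguer anomalies ⇒ Δg_obs + (0.3086 − 0.04193ρ)·Δh = 0
0.3086 − 0.04193ρ = −Δg_obs/Δh = 0.22289
ρ = (0.3086 − 0.22289) / 0.04193 = 2.04 g/cm³

2.04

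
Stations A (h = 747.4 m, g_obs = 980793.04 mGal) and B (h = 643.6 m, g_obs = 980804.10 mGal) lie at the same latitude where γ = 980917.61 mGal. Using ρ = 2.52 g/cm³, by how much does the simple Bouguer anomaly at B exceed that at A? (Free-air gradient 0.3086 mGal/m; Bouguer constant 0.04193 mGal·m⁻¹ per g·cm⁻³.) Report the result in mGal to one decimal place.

Δg_SB(A) = 980793.04 − 980917.61 + 0.3086×747.4 − 0.04193×2.52×747.4 = 27.10 mGal
Δg_SB(B) = 980804.10 − 980917.61 + 0.3086×643.6 − 0.04193×2.52×643.6 = 17.10 mGal
Difference = 17.10 − (27.10) = -10.00 mGal

-10.0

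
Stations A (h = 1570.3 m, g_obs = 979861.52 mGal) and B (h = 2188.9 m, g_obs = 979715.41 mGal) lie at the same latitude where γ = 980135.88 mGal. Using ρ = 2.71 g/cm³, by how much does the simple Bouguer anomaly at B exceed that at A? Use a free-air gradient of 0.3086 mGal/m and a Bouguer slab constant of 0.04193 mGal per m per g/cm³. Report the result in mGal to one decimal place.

Δg_SB(A) = 979861.52 − 980135.88 + 0.3086×1570.3 − 0.04193×2.71×1570.3 = 31.80 mGal
Δg_SB(B) = 979715.41 − 980135.88 + 0.3086×2188.9 − 0.04193×2.71×2188.9 = 6.30 mGal
Difference = 6.30 − (31.80) = -25.50 mGal

-25.5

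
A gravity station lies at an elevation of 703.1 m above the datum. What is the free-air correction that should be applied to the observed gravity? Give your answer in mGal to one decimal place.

Free-air correction = 0.3086 × 703.1 = 217.0 mGal

217.0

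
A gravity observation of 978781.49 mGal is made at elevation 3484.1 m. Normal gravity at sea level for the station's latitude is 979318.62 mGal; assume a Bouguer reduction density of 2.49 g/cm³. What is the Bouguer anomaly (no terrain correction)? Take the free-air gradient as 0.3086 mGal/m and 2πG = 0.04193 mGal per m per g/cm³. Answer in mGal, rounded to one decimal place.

Free-air correction = 0.3086 × 3484.1 = 1075.19 mGal
Free-air anomaly = 978781.49 − 979318.62 + (1075.19) = 538.06 mGal
Bouguer slab correction = 0.04193 × 2.49 × 3484.1 = 363.76 mGal
Simple Bouguer anomaly = 538.06 − (363.76) = 174.30 mGal

174.3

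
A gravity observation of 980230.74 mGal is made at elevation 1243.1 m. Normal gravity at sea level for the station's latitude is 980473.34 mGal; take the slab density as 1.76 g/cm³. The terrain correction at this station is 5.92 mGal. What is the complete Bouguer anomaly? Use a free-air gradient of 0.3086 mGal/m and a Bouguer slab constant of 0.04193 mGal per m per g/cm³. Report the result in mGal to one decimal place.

55.2

Free-air correction = 0.3086 × 1243.1 = 383.62 mGal
Free-air anomaly = 980230.74 − 980473.34 + (383.62) = 141.02 mGal
Bouguer slab correction = 0.04193 × 1.76 × 1243.1 = 91.74 mGal
Simple Bouguer anomaly = 141.02 − (91.74) = 49.28 mGal
Complete Bouguer anomaly = 49.28 + 5.92 = 55.20 mGal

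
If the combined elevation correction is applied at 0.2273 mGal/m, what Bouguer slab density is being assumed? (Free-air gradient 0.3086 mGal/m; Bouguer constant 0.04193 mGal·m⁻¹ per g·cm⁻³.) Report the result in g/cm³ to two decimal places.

0.2273 = 0.3086 − 0.04193 × ρ
ρ = (0.3086 − 0.2273) / 0.04193 = 1.94 g/cm³

1.94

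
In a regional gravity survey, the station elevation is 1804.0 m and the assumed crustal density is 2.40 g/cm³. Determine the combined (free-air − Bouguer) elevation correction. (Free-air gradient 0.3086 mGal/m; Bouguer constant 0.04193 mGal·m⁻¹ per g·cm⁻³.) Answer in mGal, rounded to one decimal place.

375.2

Combined gradient = 0.3086 − 0.04193 × 2.40 = 0.2079680 mGal/m
Combined elevation correction = 0.2079680 × 1804.0 = 375.2 mGal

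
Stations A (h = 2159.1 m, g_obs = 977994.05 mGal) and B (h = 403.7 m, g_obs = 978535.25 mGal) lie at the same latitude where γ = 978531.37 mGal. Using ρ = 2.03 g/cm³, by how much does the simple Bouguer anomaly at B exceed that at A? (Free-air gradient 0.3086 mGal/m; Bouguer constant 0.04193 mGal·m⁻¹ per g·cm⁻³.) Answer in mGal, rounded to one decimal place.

148.9

Δg_SB(A) = 977994.05 − 978531.37 + 0.3086×2159.1 − 0.04193×2.03×2159.1 = -54.80 mGal
Δg_SB(B) = 978535.25 − 978531.37 + 0.3086×403.7 − 0.04193×2.03×403.7 = 94.10 mGal
Difference = 94.10 − (-54.80) = 148.90 mGal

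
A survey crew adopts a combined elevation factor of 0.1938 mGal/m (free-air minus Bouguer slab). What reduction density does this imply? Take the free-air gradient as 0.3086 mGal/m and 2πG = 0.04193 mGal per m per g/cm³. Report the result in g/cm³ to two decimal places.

0.1938 = 0.3086 − 0.04193 × ρ
ρ = (0.3086 − 0.1938) / 0.04193 = 2.74 g/cm³

2.74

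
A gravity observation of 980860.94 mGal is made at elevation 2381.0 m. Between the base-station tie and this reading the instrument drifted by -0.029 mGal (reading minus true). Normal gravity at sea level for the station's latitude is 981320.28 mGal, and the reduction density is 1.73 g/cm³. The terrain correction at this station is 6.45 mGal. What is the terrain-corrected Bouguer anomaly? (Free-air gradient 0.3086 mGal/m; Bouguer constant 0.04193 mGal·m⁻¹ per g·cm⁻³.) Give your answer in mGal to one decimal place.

Drift-corrected reading = 980860.94 − (-0.029) = 980860.969 mGal
Free-air correction = 0.3086 × 2381.0 = 734.78 mGal
Free-air anomaly = 980860.969 − 981320.28 + (734.78) = 275.469 mGal
Bouguer slab correction = 0.04193 × 1.73 × 2381.0 = 172.72 mGal
Simple Bouguer anomaly = 275.469 − (172.72) = 102.749 mGal
Complete Bouguer anomaly = 102.749 + 6.45 = 109.199 mGal

109.2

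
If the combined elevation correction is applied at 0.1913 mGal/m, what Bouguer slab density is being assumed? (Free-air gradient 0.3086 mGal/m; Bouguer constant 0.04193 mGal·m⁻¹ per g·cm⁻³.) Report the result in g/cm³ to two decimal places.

2.80

0.1913 = 0.3086 − 0.04193 × ρ
ρ = (0.3086 − 0.1913) / 0.04193 = 2.80 g/cm³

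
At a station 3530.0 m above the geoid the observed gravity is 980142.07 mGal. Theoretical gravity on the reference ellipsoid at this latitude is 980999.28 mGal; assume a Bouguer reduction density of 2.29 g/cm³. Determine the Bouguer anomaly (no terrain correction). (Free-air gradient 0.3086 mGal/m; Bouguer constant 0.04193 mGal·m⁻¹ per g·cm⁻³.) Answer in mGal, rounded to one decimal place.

Free-air correction = 0.3086 × 3530.0 = 1089.36 mGal
Free-air anomaly = 980142.07 − 980999.28 + (1089.36) = 232.15 mGal
Bouguer slab correction = 0.04193 × 2.29 × 3530.0 = 338.95 mGal
Simple Bouguer anomaly = 232.15 − (338.95) = -106.80 mGal

-106.8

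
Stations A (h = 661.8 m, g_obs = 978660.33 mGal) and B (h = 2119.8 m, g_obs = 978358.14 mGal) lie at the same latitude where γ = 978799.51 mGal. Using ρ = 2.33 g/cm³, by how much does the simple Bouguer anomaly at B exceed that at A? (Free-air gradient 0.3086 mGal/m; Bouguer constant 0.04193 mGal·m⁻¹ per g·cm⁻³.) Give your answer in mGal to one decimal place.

5.3

Δg_SB(A) = 978660.33 − 978799.51 + 0.3086×661.8 − 0.04193×2.33×661.8 = 0.40 mGal
Δg_SB(B) = 978358.14 − 978799.51 + 0.3086×2119.8 − 0.04193×2.33×2119.8 = 5.70 mGal
Difference = 5.70 − (0.40) = 5.30 mGal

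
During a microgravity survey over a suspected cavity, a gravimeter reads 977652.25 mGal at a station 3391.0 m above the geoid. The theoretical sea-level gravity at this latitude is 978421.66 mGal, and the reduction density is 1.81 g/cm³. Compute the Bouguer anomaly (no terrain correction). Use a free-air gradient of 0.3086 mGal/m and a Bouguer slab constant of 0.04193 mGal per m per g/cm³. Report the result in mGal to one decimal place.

Free-air correction = 0.3086 × 3391.0 = 1046.46 mGal
Free-air anomaly = 977652.25 − 978421.66 + (1046.46) = 277.05 mGal
Bouguer slab correction = 0.04193 × 1.81 × 3391.0 = 257.35 mGal
Simple Bouguer anomaly = 277.05 − (257.35) = 19.70 mGal

19.7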